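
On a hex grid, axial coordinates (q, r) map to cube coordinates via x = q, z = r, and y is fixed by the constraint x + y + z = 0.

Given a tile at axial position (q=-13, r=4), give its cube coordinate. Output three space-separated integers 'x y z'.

x = q = -13
z = r = 4
y = -x - z = -(-13) - (4) = 9

Answer: -13 9 4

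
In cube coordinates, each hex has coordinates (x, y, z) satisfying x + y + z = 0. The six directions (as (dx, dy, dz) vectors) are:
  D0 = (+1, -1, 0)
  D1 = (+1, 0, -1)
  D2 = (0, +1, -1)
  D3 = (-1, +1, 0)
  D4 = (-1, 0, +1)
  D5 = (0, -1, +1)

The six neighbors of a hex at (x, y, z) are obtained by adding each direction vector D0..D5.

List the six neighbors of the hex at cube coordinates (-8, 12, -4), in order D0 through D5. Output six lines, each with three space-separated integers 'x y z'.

Answer: -7 11 -4
-7 12 -5
-8 13 -5
-9 13 -4
-9 12 -3
-8 11 -3

Derivation:
Center: (-8, 12, -4). Add each direction:
  D0: (-8, 12, -4) + (1, -1, 0) = (-7, 11, -4)
  D1: (-8, 12, -4) + (1, 0, -1) = (-7, 12, -5)
  D2: (-8, 12, -4) + (0, 1, -1) = (-8, 13, -5)
  D3: (-8, 12, -4) + (-1, 1, 0) = (-9, 13, -4)
  D4: (-8, 12, -4) + (-1, 0, 1) = (-9, 12, -3)
  D5: (-8, 12, -4) + (0, -1, 1) = (-8, 11, -3)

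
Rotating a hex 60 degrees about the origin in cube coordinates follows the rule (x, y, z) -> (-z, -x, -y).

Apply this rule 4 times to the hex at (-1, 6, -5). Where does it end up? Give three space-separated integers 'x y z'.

Answer: -5 -1 6

Derivation:
Start: (-1, 6, -5)
Step 1: (-1, 6, -5) -> (-(-5), -(-1), -(6)) = (5, 1, -6)
Step 2: (5, 1, -6) -> (-(-6), -(5), -(1)) = (6, -5, -1)
Step 3: (6, -5, -1) -> (-(-1), -(6), -(-5)) = (1, -6, 5)
Step 4: (1, -6, 5) -> (-(5), -(1), -(-6)) = (-5, -1, 6)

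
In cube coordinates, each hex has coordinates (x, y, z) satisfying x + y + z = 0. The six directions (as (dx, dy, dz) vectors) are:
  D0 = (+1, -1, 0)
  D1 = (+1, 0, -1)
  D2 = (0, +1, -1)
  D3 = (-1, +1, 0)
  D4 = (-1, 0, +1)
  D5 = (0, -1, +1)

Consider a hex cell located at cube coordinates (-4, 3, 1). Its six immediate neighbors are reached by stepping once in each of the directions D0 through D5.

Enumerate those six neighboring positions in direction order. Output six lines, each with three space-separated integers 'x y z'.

Center: (-4, 3, 1). Add each direction:
  D0: (-4, 3, 1) + (1, -1, 0) = (-3, 2, 1)
  D1: (-4, 3, 1) + (1, 0, -1) = (-3, 3, 0)
  D2: (-4, 3, 1) + (0, 1, -1) = (-4, 4, 0)
  D3: (-4, 3, 1) + (-1, 1, 0) = (-5, 4, 1)
  D4: (-4, 3, 1) + (-1, 0, 1) = (-5, 3, 2)
  D5: (-4, 3, 1) + (0, -1, 1) = (-4, 2, 2)

Answer: -3 2 1
-3 3 0
-4 4 0
-5 4 1
-5 3 2
-4 2 2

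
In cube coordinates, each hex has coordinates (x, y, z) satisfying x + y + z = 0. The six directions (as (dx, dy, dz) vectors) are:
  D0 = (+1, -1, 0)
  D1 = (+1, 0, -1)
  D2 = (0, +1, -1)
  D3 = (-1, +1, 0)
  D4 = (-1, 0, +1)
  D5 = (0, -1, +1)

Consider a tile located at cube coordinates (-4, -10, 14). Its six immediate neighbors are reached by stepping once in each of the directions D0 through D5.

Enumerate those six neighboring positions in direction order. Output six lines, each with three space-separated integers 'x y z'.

Center: (-4, -10, 14). Add each direction:
  D0: (-4, -10, 14) + (1, -1, 0) = (-3, -11, 14)
  D1: (-4, -10, 14) + (1, 0, -1) = (-3, -10, 13)
  D2: (-4, -10, 14) + (0, 1, -1) = (-4, -9, 13)
  D3: (-4, -10, 14) + (-1, 1, 0) = (-5, -9, 14)
  D4: (-4, -10, 14) + (-1, 0, 1) = (-5, -10, 15)
  D5: (-4, -10, 14) + (0, -1, 1) = (-4, -11, 15)

Answer: -3 -11 14
-3 -10 13
-4 -9 13
-5 -9 14
-5 -10 15
-4 -11 15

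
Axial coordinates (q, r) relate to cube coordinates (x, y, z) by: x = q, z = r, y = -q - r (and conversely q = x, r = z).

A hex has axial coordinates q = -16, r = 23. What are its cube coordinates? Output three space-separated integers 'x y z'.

Answer: -16 -7 23

Derivation:
x = q = -16
z = r = 23
y = -x - z = -(-16) - (23) = -7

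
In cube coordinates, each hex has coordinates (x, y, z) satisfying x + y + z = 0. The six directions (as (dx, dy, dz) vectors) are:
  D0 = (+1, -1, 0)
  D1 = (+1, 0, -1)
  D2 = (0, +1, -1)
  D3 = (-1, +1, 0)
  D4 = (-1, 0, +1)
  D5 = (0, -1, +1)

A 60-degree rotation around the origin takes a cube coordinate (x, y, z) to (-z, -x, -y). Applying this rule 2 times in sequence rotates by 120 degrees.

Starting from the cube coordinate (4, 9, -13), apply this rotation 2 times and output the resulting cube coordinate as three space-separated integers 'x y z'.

Start: (4, 9, -13)
Step 1: (4, 9, -13) -> (-(-13), -(4), -(9)) = (13, -4, -9)
Step 2: (13, -4, -9) -> (-(-9), -(13), -(-4)) = (9, -13, 4)

Answer: 9 -13 4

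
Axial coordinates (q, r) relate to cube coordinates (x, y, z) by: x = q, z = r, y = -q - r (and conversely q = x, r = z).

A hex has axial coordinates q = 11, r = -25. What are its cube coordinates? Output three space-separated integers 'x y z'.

x = q = 11
z = r = -25
y = -x - z = -(11) - (-25) = 14

Answer: 11 14 -25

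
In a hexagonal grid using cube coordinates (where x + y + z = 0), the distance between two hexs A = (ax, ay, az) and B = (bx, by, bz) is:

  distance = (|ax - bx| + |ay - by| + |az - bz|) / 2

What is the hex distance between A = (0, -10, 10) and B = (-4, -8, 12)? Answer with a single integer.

Answer: 4

Derivation:
|ax - bx| = |0 - (-4)| = 4
|ay - by| = |-10 - (-8)| = 2
|az - bz| = |10 - 12| = 2
distance = (4 + 2 + 2) / 2 = 8 / 2 = 4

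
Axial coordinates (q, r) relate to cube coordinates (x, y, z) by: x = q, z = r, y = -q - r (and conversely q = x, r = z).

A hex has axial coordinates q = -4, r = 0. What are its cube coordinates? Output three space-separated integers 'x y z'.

Answer: -4 4 0

Derivation:
x = q = -4
z = r = 0
y = -x - z = -(-4) - (0) = 4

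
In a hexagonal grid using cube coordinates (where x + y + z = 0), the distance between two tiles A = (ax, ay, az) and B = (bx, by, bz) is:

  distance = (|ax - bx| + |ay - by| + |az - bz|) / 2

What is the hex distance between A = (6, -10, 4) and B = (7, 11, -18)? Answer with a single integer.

Answer: 22

Derivation:
|ax - bx| = |6 - 7| = 1
|ay - by| = |-10 - 11| = 21
|az - bz| = |4 - (-18)| = 22
distance = (1 + 21 + 22) / 2 = 44 / 2 = 22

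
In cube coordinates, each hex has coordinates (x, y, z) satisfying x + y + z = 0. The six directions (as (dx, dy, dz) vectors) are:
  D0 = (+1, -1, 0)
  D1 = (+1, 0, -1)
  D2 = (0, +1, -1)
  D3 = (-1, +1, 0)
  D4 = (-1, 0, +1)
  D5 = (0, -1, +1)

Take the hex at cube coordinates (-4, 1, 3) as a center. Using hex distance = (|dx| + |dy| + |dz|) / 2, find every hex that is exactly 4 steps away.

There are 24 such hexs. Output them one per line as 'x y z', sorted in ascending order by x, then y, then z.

Walk ring at distance 4 from (-4, 1, 3):
Start at center + D4*4 = (-8, 1, 7)
  hex 0: (-8, 1, 7)
  hex 1: (-7, 0, 7)
  hex 2: (-6, -1, 7)
  hex 3: (-5, -2, 7)
  hex 4: (-4, -3, 7)
  hex 5: (-3, -3, 6)
  hex 6: (-2, -3, 5)
  hex 7: (-1, -3, 4)
  hex 8: (0, -3, 3)
  hex 9: (0, -2, 2)
  hex 10: (0, -1, 1)
  hex 11: (0, 0, 0)
  hex 12: (0, 1, -1)
  hex 13: (-1, 2, -1)
  hex 14: (-2, 3, -1)
  hex 15: (-3, 4, -1)
  hex 16: (-4, 5, -1)
  hex 17: (-5, 5, 0)
  hex 18: (-6, 5, 1)
  hex 19: (-7, 5, 2)
  hex 20: (-8, 5, 3)
  hex 21: (-8, 4, 4)
  hex 22: (-8, 3, 5)
  hex 23: (-8, 2, 6)
Sorted: 24 hexes.

Answer: -8 1 7
-8 2 6
-8 3 5
-8 4 4
-8 5 3
-7 0 7
-7 5 2
-6 -1 7
-6 5 1
-5 -2 7
-5 5 0
-4 -3 7
-4 5 -1
-3 -3 6
-3 4 -1
-2 -3 5
-2 3 -1
-1 -3 4
-1 2 -1
0 -3 3
0 -2 2
0 -1 1
0 0 0
0 1 -1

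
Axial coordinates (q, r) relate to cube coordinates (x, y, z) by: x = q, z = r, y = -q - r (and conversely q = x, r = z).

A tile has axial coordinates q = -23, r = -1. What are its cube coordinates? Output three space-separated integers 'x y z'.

x = q = -23
z = r = -1
y = -x - z = -(-23) - (-1) = 24

Answer: -23 24 -1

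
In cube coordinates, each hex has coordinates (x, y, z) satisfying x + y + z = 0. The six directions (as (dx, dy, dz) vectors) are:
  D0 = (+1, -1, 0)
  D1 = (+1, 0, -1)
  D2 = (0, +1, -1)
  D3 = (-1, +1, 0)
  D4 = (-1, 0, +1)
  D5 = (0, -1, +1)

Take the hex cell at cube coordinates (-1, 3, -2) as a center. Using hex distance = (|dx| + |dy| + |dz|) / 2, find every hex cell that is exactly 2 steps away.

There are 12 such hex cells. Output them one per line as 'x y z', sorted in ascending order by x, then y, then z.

Walk ring at distance 2 from (-1, 3, -2):
Start at center + D4*2 = (-3, 3, 0)
  hex 0: (-3, 3, 0)
  hex 1: (-2, 2, 0)
  hex 2: (-1, 1, 0)
  hex 3: (0, 1, -1)
  hex 4: (1, 1, -2)
  hex 5: (1, 2, -3)
  hex 6: (1, 3, -4)
  hex 7: (0, 4, -4)
  hex 8: (-1, 5, -4)
  hex 9: (-2, 5, -3)
  hex 10: (-3, 5, -2)
  hex 11: (-3, 4, -1)
Sorted: 12 hexes.

Answer: -3 3 0
-3 4 -1
-3 5 -2
-2 2 0
-2 5 -3
-1 1 0
-1 5 -4
0 1 -1
0 4 -4
1 1 -2
1 2 -3
1 3 -4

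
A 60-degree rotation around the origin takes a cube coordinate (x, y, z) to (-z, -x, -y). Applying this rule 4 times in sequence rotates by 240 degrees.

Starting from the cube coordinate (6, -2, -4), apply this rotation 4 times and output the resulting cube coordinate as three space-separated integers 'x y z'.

Answer: -4 6 -2

Derivation:
Start: (6, -2, -4)
Step 1: (6, -2, -4) -> (-(-4), -(6), -(-2)) = (4, -6, 2)
Step 2: (4, -6, 2) -> (-(2), -(4), -(-6)) = (-2, -4, 6)
Step 3: (-2, -4, 6) -> (-(6), -(-2), -(-4)) = (-6, 2, 4)
Step 4: (-6, 2, 4) -> (-(4), -(-6), -(2)) = (-4, 6, -2)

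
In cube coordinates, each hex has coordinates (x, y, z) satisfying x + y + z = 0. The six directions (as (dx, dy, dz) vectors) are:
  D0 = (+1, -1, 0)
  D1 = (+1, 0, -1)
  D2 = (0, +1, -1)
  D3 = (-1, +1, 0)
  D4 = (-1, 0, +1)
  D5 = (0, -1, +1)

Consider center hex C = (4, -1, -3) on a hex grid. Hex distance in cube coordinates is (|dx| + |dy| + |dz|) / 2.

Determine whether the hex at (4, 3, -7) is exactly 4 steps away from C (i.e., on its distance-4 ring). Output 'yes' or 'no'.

Answer: yes

Derivation:
|px - cx| = |4 - 4| = 0
|py - cy| = |3 - (-1)| = 4
|pz - cz| = |-7 - (-3)| = 4
distance = (0+4+4)/2 = 8/2 = 4
radius = 4; distance == radius -> yes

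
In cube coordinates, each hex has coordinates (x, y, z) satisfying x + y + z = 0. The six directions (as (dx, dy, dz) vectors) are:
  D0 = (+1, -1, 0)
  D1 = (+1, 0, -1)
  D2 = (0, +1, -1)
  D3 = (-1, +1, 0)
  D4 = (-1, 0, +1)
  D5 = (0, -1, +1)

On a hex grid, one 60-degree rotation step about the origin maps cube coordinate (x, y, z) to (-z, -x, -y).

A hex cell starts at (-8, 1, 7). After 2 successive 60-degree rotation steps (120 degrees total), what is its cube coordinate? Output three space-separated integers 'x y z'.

Start: (-8, 1, 7)
Step 1: (-8, 1, 7) -> (-(7), -(-8), -(1)) = (-7, 8, -1)
Step 2: (-7, 8, -1) -> (-(-1), -(-7), -(8)) = (1, 7, -8)

Answer: 1 7 -8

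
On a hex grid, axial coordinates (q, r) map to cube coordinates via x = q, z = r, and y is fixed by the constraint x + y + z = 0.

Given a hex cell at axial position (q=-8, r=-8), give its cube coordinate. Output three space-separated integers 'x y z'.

Answer: -8 16 -8

Derivation:
x = q = -8
z = r = -8
y = -x - z = -(-8) - (-8) = 16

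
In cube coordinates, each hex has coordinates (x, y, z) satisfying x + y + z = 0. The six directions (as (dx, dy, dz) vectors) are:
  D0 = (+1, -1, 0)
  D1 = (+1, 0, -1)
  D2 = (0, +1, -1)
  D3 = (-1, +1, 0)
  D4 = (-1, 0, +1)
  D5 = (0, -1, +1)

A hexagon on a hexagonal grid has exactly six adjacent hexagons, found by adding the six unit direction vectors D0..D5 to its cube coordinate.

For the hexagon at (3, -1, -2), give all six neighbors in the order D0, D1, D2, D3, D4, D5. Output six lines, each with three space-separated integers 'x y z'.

Center: (3, -1, -2). Add each direction:
  D0: (3, -1, -2) + (1, -1, 0) = (4, -2, -2)
  D1: (3, -1, -2) + (1, 0, -1) = (4, -1, -3)
  D2: (3, -1, -2) + (0, 1, -1) = (3, 0, -3)
  D3: (3, -1, -2) + (-1, 1, 0) = (2, 0, -2)
  D4: (3, -1, -2) + (-1, 0, 1) = (2, -1, -1)
  D5: (3, -1, -2) + (0, -1, 1) = (3, -2, -1)

Answer: 4 -2 -2
4 -1 -3
3 0 -3
2 0 -2
2 -1 -1
3 -2 -1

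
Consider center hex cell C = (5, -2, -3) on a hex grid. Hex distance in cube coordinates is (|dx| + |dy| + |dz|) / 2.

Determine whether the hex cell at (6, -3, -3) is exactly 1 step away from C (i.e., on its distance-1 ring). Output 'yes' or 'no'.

Answer: yes

Derivation:
|px - cx| = |6 - 5| = 1
|py - cy| = |-3 - (-2)| = 1
|pz - cz| = |-3 - (-3)| = 0
distance = (1+1+0)/2 = 2/2 = 1
radius = 1; distance == radius -> yes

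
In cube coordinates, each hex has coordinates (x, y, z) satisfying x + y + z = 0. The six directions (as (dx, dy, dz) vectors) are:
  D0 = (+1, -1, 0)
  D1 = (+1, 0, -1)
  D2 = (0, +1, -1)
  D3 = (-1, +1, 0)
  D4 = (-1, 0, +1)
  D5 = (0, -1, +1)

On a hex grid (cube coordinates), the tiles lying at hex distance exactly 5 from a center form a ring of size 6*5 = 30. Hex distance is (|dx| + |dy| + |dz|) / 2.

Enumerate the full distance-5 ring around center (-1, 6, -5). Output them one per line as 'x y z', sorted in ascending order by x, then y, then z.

Answer: -6 6 0
-6 7 -1
-6 8 -2
-6 9 -3
-6 10 -4
-6 11 -5
-5 5 0
-5 11 -6
-4 4 0
-4 11 -7
-3 3 0
-3 11 -8
-2 2 0
-2 11 -9
-1 1 0
-1 11 -10
0 1 -1
0 10 -10
1 1 -2
1 9 -10
2 1 -3
2 8 -10
3 1 -4
3 7 -10
4 1 -5
4 2 -6
4 3 -7
4 4 -8
4 5 -9
4 6 -10

Derivation:
Walk ring at distance 5 from (-1, 6, -5):
Start at center + D4*5 = (-6, 6, 0)
  hex 0: (-6, 6, 0)
  hex 1: (-5, 5, 0)
  hex 2: (-4, 4, 0)
  hex 3: (-3, 3, 0)
  hex 4: (-2, 2, 0)
  hex 5: (-1, 1, 0)
  hex 6: (0, 1, -1)
  hex 7: (1, 1, -2)
  hex 8: (2, 1, -3)
  hex 9: (3, 1, -4)
  hex 10: (4, 1, -5)
  hex 11: (4, 2, -6)
  hex 12: (4, 3, -7)
  hex 13: (4, 4, -8)
  hex 14: (4, 5, -9)
  hex 15: (4, 6, -10)
  hex 16: (3, 7, -10)
  hex 17: (2, 8, -10)
  hex 18: (1, 9, -10)
  hex 19: (0, 10, -10)
  hex 20: (-1, 11, -10)
  hex 21: (-2, 11, -9)
  hex 22: (-3, 11, -8)
  hex 23: (-4, 11, -7)
  hex 24: (-5, 11, -6)
  hex 25: (-6, 11, -5)
  hex 26: (-6, 10, -4)
  hex 27: (-6, 9, -3)
  hex 28: (-6, 8, -2)
  hex 29: (-6, 7, -1)
Sorted: 30 hexes.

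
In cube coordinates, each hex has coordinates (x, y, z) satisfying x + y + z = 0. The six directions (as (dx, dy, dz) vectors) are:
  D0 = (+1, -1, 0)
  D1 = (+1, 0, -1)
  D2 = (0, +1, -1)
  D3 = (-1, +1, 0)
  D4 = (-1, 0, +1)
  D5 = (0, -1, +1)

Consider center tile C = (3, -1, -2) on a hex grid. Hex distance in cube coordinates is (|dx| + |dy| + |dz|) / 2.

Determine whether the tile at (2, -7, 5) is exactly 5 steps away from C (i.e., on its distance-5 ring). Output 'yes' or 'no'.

Answer: no

Derivation:
|px - cx| = |2 - 3| = 1
|py - cy| = |-7 - (-1)| = 6
|pz - cz| = |5 - (-2)| = 7
distance = (1+6+7)/2 = 14/2 = 7
radius = 5; distance != radius -> no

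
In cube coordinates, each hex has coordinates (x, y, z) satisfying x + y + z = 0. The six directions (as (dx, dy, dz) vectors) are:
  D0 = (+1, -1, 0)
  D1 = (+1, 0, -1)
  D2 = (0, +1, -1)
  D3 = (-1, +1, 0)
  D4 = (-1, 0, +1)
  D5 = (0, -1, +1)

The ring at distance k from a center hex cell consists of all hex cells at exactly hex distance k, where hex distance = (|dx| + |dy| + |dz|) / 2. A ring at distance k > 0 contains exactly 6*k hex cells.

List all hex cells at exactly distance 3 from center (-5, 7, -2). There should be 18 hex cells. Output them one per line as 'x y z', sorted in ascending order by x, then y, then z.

Walk ring at distance 3 from (-5, 7, -2):
Start at center + D4*3 = (-8, 7, 1)
  hex 0: (-8, 7, 1)
  hex 1: (-7, 6, 1)
  hex 2: (-6, 5, 1)
  hex 3: (-5, 4, 1)
  hex 4: (-4, 4, 0)
  hex 5: (-3, 4, -1)
  hex 6: (-2, 4, -2)
  hex 7: (-2, 5, -3)
  hex 8: (-2, 6, -4)
  hex 9: (-2, 7, -5)
  hex 10: (-3, 8, -5)
  hex 11: (-4, 9, -5)
  hex 12: (-5, 10, -5)
  hex 13: (-6, 10, -4)
  hex 14: (-7, 10, -3)
  hex 15: (-8, 10, -2)
  hex 16: (-8, 9, -1)
  hex 17: (-8, 8, 0)
Sorted: 18 hexes.

Answer: -8 7 1
-8 8 0
-8 9 -1
-8 10 -2
-7 6 1
-7 10 -3
-6 5 1
-6 10 -4
-5 4 1
-5 10 -5
-4 4 0
-4 9 -5
-3 4 -1
-3 8 -5
-2 4 -2
-2 5 -3
-2 6 -4
-2 7 -5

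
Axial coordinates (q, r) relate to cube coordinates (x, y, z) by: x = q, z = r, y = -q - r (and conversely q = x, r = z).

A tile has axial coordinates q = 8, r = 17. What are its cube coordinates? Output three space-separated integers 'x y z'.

Answer: 8 -25 17

Derivation:
x = q = 8
z = r = 17
y = -x - z = -(8) - (17) = -25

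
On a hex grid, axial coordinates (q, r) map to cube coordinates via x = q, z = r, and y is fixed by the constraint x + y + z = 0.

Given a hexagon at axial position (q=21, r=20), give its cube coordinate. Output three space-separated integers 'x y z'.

Answer: 21 -41 20

Derivation:
x = q = 21
z = r = 20
y = -x - z = -(21) - (20) = -41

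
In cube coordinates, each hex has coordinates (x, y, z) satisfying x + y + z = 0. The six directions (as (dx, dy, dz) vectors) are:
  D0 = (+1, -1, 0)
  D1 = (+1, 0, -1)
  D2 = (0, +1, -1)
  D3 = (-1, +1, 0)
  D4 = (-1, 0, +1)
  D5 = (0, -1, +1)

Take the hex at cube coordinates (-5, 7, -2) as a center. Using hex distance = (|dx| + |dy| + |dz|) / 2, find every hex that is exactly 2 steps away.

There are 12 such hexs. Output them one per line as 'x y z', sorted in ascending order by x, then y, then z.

Walk ring at distance 2 from (-5, 7, -2):
Start at center + D4*2 = (-7, 7, 0)
  hex 0: (-7, 7, 0)
  hex 1: (-6, 6, 0)
  hex 2: (-5, 5, 0)
  hex 3: (-4, 5, -1)
  hex 4: (-3, 5, -2)
  hex 5: (-3, 6, -3)
  hex 6: (-3, 7, -4)
  hex 7: (-4, 8, -4)
  hex 8: (-5, 9, -4)
  hex 9: (-6, 9, -3)
  hex 10: (-7, 9, -2)
  hex 11: (-7, 8, -1)
Sorted: 12 hexes.

Answer: -7 7 0
-7 8 -1
-7 9 -2
-6 6 0
-6 9 -3
-5 5 0
-5 9 -4
-4 5 -1
-4 8 -4
-3 5 -2
-3 6 -3
-3 7 -4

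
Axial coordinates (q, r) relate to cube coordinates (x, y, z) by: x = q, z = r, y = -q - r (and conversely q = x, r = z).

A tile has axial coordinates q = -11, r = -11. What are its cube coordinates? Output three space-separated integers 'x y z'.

x = q = -11
z = r = -11
y = -x - z = -(-11) - (-11) = 22

Answer: -11 22 -11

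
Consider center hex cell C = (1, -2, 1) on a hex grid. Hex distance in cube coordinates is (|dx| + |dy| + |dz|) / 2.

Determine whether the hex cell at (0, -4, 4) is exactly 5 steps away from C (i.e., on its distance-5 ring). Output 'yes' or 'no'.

|px - cx| = |0 - 1| = 1
|py - cy| = |-4 - (-2)| = 2
|pz - cz| = |4 - 1| = 3
distance = (1+2+3)/2 = 6/2 = 3
radius = 5; distance != radius -> no

Answer: no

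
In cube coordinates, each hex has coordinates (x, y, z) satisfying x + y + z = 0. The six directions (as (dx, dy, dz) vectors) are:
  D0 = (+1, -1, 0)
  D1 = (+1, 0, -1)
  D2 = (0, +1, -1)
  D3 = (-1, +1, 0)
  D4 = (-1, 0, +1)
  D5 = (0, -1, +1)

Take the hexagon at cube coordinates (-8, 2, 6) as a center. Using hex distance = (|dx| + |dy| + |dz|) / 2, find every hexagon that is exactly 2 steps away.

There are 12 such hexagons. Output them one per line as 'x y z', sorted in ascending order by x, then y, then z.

Answer: -10 2 8
-10 3 7
-10 4 6
-9 1 8
-9 4 5
-8 0 8
-8 4 4
-7 0 7
-7 3 4
-6 0 6
-6 1 5
-6 2 4

Derivation:
Walk ring at distance 2 from (-8, 2, 6):
Start at center + D4*2 = (-10, 2, 8)
  hex 0: (-10, 2, 8)
  hex 1: (-9, 1, 8)
  hex 2: (-8, 0, 8)
  hex 3: (-7, 0, 7)
  hex 4: (-6, 0, 6)
  hex 5: (-6, 1, 5)
  hex 6: (-6, 2, 4)
  hex 7: (-7, 3, 4)
  hex 8: (-8, 4, 4)
  hex 9: (-9, 4, 5)
  hex 10: (-10, 4, 6)
  hex 11: (-10, 3, 7)
Sorted: 12 hexes.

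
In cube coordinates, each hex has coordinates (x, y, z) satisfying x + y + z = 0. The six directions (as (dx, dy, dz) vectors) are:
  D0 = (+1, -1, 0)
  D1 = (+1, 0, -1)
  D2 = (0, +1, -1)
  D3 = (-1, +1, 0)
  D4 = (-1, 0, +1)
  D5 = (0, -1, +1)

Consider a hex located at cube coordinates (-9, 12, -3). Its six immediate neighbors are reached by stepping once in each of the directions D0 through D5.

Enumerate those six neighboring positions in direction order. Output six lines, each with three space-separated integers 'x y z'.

Center: (-9, 12, -3). Add each direction:
  D0: (-9, 12, -3) + (1, -1, 0) = (-8, 11, -3)
  D1: (-9, 12, -3) + (1, 0, -1) = (-8, 12, -4)
  D2: (-9, 12, -3) + (0, 1, -1) = (-9, 13, -4)
  D3: (-9, 12, -3) + (-1, 1, 0) = (-10, 13, -3)
  D4: (-9, 12, -3) + (-1, 0, 1) = (-10, 12, -2)
  D5: (-9, 12, -3) + (0, -1, 1) = (-9, 11, -2)

Answer: -8 11 -3
-8 12 -4
-9 13 -4
-10 13 -3
-10 12 -2
-9 11 -2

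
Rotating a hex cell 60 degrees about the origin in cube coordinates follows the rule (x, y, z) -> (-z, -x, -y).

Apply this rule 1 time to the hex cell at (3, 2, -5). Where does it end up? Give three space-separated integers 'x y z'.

Answer: 5 -3 -2

Derivation:
Start: (3, 2, -5)
Step 1: (3, 2, -5) -> (-(-5), -(3), -(2)) = (5, -3, -2)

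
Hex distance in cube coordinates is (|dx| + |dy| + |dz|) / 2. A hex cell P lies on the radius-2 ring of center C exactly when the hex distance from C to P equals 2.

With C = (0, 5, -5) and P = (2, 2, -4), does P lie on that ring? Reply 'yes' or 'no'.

Answer: no

Derivation:
|px - cx| = |2 - 0| = 2
|py - cy| = |2 - 5| = 3
|pz - cz| = |-4 - (-5)| = 1
distance = (2+3+1)/2 = 6/2 = 3
radius = 2; distance != radius -> no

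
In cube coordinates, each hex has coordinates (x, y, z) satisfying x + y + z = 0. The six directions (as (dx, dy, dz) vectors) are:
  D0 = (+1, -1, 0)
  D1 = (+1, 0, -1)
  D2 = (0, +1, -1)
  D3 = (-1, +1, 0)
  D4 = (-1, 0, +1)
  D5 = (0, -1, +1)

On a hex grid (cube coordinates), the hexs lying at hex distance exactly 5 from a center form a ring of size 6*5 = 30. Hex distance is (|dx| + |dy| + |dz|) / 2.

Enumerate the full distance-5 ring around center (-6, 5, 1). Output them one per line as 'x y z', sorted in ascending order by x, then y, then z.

Answer: -11 5 6
-11 6 5
-11 7 4
-11 8 3
-11 9 2
-11 10 1
-10 4 6
-10 10 0
-9 3 6
-9 10 -1
-8 2 6
-8 10 -2
-7 1 6
-7 10 -3
-6 0 6
-6 10 -4
-5 0 5
-5 9 -4
-4 0 4
-4 8 -4
-3 0 3
-3 7 -4
-2 0 2
-2 6 -4
-1 0 1
-1 1 0
-1 2 -1
-1 3 -2
-1 4 -3
-1 5 -4

Derivation:
Walk ring at distance 5 from (-6, 5, 1):
Start at center + D4*5 = (-11, 5, 6)
  hex 0: (-11, 5, 6)
  hex 1: (-10, 4, 6)
  hex 2: (-9, 3, 6)
  hex 3: (-8, 2, 6)
  hex 4: (-7, 1, 6)
  hex 5: (-6, 0, 6)
  hex 6: (-5, 0, 5)
  hex 7: (-4, 0, 4)
  hex 8: (-3, 0, 3)
  hex 9: (-2, 0, 2)
  hex 10: (-1, 0, 1)
  hex 11: (-1, 1, 0)
  hex 12: (-1, 2, -1)
  hex 13: (-1, 3, -2)
  hex 14: (-1, 4, -3)
  hex 15: (-1, 5, -4)
  hex 16: (-2, 6, -4)
  hex 17: (-3, 7, -4)
  hex 18: (-4, 8, -4)
  hex 19: (-5, 9, -4)
  hex 20: (-6, 10, -4)
  hex 21: (-7, 10, -3)
  hex 22: (-8, 10, -2)
  hex 23: (-9, 10, -1)
  hex 24: (-10, 10, 0)
  hex 25: (-11, 10, 1)
  hex 26: (-11, 9, 2)
  hex 27: (-11, 8, 3)
  hex 28: (-11, 7, 4)
  hex 29: (-11, 6, 5)
Sorted: 30 hexes.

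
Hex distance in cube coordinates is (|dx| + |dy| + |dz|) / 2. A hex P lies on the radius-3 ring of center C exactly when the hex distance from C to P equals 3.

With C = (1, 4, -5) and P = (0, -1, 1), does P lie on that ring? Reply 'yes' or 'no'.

Answer: no

Derivation:
|px - cx| = |0 - 1| = 1
|py - cy| = |-1 - 4| = 5
|pz - cz| = |1 - (-5)| = 6
distance = (1+5+6)/2 = 12/2 = 6
radius = 3; distance != radius -> no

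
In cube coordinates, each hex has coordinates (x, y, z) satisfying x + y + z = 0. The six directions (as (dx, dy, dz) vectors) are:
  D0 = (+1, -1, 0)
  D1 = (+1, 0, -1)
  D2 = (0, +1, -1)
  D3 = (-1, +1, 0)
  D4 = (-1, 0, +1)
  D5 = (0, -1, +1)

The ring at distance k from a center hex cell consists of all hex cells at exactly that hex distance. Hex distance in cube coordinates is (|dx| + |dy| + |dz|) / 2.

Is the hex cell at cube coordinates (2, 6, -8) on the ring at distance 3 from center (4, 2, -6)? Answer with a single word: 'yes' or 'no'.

Answer: no

Derivation:
|px - cx| = |2 - 4| = 2
|py - cy| = |6 - 2| = 4
|pz - cz| = |-8 - (-6)| = 2
distance = (2+4+2)/2 = 8/2 = 4
radius = 3; distance != radius -> no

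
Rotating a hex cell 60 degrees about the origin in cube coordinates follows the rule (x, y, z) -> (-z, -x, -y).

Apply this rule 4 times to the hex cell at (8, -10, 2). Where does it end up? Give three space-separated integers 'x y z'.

Start: (8, -10, 2)
Step 1: (8, -10, 2) -> (-(2), -(8), -(-10)) = (-2, -8, 10)
Step 2: (-2, -8, 10) -> (-(10), -(-2), -(-8)) = (-10, 2, 8)
Step 3: (-10, 2, 8) -> (-(8), -(-10), -(2)) = (-8, 10, -2)
Step 4: (-8, 10, -2) -> (-(-2), -(-8), -(10)) = (2, 8, -10)

Answer: 2 8 -10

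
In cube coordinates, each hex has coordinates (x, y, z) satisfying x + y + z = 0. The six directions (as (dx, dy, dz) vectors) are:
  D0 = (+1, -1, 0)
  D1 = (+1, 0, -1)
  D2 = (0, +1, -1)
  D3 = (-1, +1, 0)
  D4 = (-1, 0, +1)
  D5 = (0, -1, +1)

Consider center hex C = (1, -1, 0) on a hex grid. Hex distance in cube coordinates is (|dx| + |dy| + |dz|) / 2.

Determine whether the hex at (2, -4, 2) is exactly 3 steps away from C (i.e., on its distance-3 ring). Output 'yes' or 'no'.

Answer: yes

Derivation:
|px - cx| = |2 - 1| = 1
|py - cy| = |-4 - (-1)| = 3
|pz - cz| = |2 - 0| = 2
distance = (1+3+2)/2 = 6/2 = 3
radius = 3; distance == radius -> yes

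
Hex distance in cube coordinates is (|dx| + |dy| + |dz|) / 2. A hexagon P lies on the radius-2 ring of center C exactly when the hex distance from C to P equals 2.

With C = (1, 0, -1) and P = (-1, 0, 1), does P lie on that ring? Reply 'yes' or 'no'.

Answer: yes

Derivation:
|px - cx| = |-1 - 1| = 2
|py - cy| = |0 - 0| = 0
|pz - cz| = |1 - (-1)| = 2
distance = (2+0+2)/2 = 4/2 = 2
radius = 2; distance == radius -> yes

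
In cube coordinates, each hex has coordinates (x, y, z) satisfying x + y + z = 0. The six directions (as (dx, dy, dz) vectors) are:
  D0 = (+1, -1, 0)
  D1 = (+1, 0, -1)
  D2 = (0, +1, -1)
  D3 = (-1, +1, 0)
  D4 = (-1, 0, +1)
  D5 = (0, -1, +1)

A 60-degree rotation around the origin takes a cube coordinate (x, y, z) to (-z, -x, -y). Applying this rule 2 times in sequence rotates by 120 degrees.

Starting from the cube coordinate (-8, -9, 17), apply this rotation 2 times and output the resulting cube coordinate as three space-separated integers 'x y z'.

Answer: -9 17 -8

Derivation:
Start: (-8, -9, 17)
Step 1: (-8, -9, 17) -> (-(17), -(-8), -(-9)) = (-17, 8, 9)
Step 2: (-17, 8, 9) -> (-(9), -(-17), -(8)) = (-9, 17, -8)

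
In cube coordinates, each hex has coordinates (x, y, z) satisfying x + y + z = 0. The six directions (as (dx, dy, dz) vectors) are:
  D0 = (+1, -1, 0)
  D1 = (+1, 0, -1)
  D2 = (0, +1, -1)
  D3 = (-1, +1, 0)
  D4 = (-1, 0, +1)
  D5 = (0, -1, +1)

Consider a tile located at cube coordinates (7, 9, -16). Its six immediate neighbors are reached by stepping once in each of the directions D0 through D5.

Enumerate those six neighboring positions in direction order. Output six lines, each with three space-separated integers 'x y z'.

Answer: 8 8 -16
8 9 -17
7 10 -17
6 10 -16
6 9 -15
7 8 -15

Derivation:
Center: (7, 9, -16). Add each direction:
  D0: (7, 9, -16) + (1, -1, 0) = (8, 8, -16)
  D1: (7, 9, -16) + (1, 0, -1) = (8, 9, -17)
  D2: (7, 9, -16) + (0, 1, -1) = (7, 10, -17)
  D3: (7, 9, -16) + (-1, 1, 0) = (6, 10, -16)
  D4: (7, 9, -16) + (-1, 0, 1) = (6, 9, -15)
  D5: (7, 9, -16) + (0, -1, 1) = (7, 8, -15)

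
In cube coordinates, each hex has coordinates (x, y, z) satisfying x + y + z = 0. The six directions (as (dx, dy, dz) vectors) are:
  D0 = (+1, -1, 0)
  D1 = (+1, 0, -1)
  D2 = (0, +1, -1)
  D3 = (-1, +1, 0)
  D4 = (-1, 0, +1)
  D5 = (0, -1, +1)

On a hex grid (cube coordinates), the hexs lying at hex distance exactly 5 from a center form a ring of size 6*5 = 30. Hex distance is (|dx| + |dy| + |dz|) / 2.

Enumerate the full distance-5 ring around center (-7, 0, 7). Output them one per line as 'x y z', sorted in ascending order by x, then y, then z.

Answer: -12 0 12
-12 1 11
-12 2 10
-12 3 9
-12 4 8
-12 5 7
-11 -1 12
-11 5 6
-10 -2 12
-10 5 5
-9 -3 12
-9 5 4
-8 -4 12
-8 5 3
-7 -5 12
-7 5 2
-6 -5 11
-6 4 2
-5 -5 10
-5 3 2
-4 -5 9
-4 2 2
-3 -5 8
-3 1 2
-2 -5 7
-2 -4 6
-2 -3 5
-2 -2 4
-2 -1 3
-2 0 2

Derivation:
Walk ring at distance 5 from (-7, 0, 7):
Start at center + D4*5 = (-12, 0, 12)
  hex 0: (-12, 0, 12)
  hex 1: (-11, -1, 12)
  hex 2: (-10, -2, 12)
  hex 3: (-9, -3, 12)
  hex 4: (-8, -4, 12)
  hex 5: (-7, -5, 12)
  hex 6: (-6, -5, 11)
  hex 7: (-5, -5, 10)
  hex 8: (-4, -5, 9)
  hex 9: (-3, -5, 8)
  hex 10: (-2, -5, 7)
  hex 11: (-2, -4, 6)
  hex 12: (-2, -3, 5)
  hex 13: (-2, -2, 4)
  hex 14: (-2, -1, 3)
  hex 15: (-2, 0, 2)
  hex 16: (-3, 1, 2)
  hex 17: (-4, 2, 2)
  hex 18: (-5, 3, 2)
  hex 19: (-6, 4, 2)
  hex 20: (-7, 5, 2)
  hex 21: (-8, 5, 3)
  hex 22: (-9, 5, 4)
  hex 23: (-10, 5, 5)
  hex 24: (-11, 5, 6)
  hex 25: (-12, 5, 7)
  hex 26: (-12, 4, 8)
  hex 27: (-12, 3, 9)
  hex 28: (-12, 2, 10)
  hex 29: (-12, 1, 11)
Sorted: 30 hexes.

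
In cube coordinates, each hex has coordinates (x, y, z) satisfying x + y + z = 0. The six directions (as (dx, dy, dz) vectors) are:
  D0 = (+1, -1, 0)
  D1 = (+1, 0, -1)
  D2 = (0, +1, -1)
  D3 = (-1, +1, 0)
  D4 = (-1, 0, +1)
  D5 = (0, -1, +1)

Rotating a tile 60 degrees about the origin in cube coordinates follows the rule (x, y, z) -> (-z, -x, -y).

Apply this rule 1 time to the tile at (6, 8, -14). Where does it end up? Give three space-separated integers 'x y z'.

Answer: 14 -6 -8

Derivation:
Start: (6, 8, -14)
Step 1: (6, 8, -14) -> (-(-14), -(6), -(8)) = (14, -6, -8)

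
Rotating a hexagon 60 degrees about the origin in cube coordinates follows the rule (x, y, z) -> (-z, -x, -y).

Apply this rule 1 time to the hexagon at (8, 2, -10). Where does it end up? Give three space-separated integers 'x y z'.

Answer: 10 -8 -2

Derivation:
Start: (8, 2, -10)
Step 1: (8, 2, -10) -> (-(-10), -(8), -(2)) = (10, -8, -2)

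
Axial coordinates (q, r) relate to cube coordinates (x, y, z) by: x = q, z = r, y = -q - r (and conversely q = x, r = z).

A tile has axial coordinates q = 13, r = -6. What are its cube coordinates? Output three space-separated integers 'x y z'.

x = q = 13
z = r = -6
y = -x - z = -(13) - (-6) = -7

Answer: 13 -7 -6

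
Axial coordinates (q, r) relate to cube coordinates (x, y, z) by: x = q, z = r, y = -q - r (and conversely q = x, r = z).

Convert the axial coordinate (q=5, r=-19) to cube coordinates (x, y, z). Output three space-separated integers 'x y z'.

Answer: 5 14 -19

Derivation:
x = q = 5
z = r = -19
y = -x - z = -(5) - (-19) = 14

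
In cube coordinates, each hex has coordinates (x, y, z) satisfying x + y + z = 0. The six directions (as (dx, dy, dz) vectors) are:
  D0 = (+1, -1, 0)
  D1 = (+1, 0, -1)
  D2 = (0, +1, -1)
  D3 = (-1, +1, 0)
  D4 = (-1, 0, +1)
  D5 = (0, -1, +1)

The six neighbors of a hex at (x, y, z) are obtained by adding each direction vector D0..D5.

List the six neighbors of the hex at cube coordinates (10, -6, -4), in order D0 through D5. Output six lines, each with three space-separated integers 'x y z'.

Answer: 11 -7 -4
11 -6 -5
10 -5 -5
9 -5 -4
9 -6 -3
10 -7 -3

Derivation:
Center: (10, -6, -4). Add each direction:
  D0: (10, -6, -4) + (1, -1, 0) = (11, -7, -4)
  D1: (10, -6, -4) + (1, 0, -1) = (11, -6, -5)
  D2: (10, -6, -4) + (0, 1, -1) = (10, -5, -5)
  D3: (10, -6, -4) + (-1, 1, 0) = (9, -5, -4)
  D4: (10, -6, -4) + (-1, 0, 1) = (9, -6, -3)
  D5: (10, -6, -4) + (0, -1, 1) = (10, -7, -3)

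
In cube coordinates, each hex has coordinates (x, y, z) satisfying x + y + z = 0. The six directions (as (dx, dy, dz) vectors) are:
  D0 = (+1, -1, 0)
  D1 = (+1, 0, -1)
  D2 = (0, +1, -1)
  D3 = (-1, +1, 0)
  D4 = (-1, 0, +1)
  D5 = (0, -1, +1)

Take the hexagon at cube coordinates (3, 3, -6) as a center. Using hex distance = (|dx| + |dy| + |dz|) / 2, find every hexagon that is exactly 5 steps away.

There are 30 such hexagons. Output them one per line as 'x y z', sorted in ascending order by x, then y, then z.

Answer: -2 3 -1
-2 4 -2
-2 5 -3
-2 6 -4
-2 7 -5
-2 8 -6
-1 2 -1
-1 8 -7
0 1 -1
0 8 -8
1 0 -1
1 8 -9
2 -1 -1
2 8 -10
3 -2 -1
3 8 -11
4 -2 -2
4 7 -11
5 -2 -3
5 6 -11
6 -2 -4
6 5 -11
7 -2 -5
7 4 -11
8 -2 -6
8 -1 -7
8 0 -8
8 1 -9
8 2 -10
8 3 -11

Derivation:
Walk ring at distance 5 from (3, 3, -6):
Start at center + D4*5 = (-2, 3, -1)
  hex 0: (-2, 3, -1)
  hex 1: (-1, 2, -1)
  hex 2: (0, 1, -1)
  hex 3: (1, 0, -1)
  hex 4: (2, -1, -1)
  hex 5: (3, -2, -1)
  hex 6: (4, -2, -2)
  hex 7: (5, -2, -3)
  hex 8: (6, -2, -4)
  hex 9: (7, -2, -5)
  hex 10: (8, -2, -6)
  hex 11: (8, -1, -7)
  hex 12: (8, 0, -8)
  hex 13: (8, 1, -9)
  hex 14: (8, 2, -10)
  hex 15: (8, 3, -11)
  hex 16: (7, 4, -11)
  hex 17: (6, 5, -11)
  hex 18: (5, 6, -11)
  hex 19: (4, 7, -11)
  hex 20: (3, 8, -11)
  hex 21: (2, 8, -10)
  hex 22: (1, 8, -9)
  hex 23: (0, 8, -8)
  hex 24: (-1, 8, -7)
  hex 25: (-2, 8, -6)
  hex 26: (-2, 7, -5)
  hex 27: (-2, 6, -4)
  hex 28: (-2, 5, -3)
  hex 29: (-2, 4, -2)
Sorted: 30 hexes.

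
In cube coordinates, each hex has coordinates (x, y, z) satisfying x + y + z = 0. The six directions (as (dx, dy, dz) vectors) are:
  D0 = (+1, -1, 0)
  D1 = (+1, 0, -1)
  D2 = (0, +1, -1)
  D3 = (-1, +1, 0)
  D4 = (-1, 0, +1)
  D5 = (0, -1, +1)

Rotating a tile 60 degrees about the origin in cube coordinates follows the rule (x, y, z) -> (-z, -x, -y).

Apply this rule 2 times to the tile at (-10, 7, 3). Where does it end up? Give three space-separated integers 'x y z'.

Answer: 7 3 -10

Derivation:
Start: (-10, 7, 3)
Step 1: (-10, 7, 3) -> (-(3), -(-10), -(7)) = (-3, 10, -7)
Step 2: (-3, 10, -7) -> (-(-7), -(-3), -(10)) = (7, 3, -10)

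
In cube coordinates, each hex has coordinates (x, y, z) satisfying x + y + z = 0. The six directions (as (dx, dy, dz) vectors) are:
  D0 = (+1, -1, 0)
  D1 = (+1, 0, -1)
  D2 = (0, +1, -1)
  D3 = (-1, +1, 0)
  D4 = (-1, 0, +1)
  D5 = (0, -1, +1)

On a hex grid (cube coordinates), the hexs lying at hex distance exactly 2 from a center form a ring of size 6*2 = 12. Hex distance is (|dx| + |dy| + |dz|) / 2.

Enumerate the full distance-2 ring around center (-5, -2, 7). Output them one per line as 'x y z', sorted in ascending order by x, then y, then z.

Answer: -7 -2 9
-7 -1 8
-7 0 7
-6 -3 9
-6 0 6
-5 -4 9
-5 0 5
-4 -4 8
-4 -1 5
-3 -4 7
-3 -3 6
-3 -2 5

Derivation:
Walk ring at distance 2 from (-5, -2, 7):
Start at center + D4*2 = (-7, -2, 9)
  hex 0: (-7, -2, 9)
  hex 1: (-6, -3, 9)
  hex 2: (-5, -4, 9)
  hex 3: (-4, -4, 8)
  hex 4: (-3, -4, 7)
  hex 5: (-3, -3, 6)
  hex 6: (-3, -2, 5)
  hex 7: (-4, -1, 5)
  hex 8: (-5, 0, 5)
  hex 9: (-6, 0, 6)
  hex 10: (-7, 0, 7)
  hex 11: (-7, -1, 8)
Sorted: 12 hexes.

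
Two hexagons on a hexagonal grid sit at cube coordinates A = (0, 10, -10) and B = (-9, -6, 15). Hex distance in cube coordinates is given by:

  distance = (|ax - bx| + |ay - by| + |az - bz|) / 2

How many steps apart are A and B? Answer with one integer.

Answer: 25

Derivation:
|ax - bx| = |0 - (-9)| = 9
|ay - by| = |10 - (-6)| = 16
|az - bz| = |-10 - 15| = 25
distance = (9 + 16 + 25) / 2 = 50 / 2 = 25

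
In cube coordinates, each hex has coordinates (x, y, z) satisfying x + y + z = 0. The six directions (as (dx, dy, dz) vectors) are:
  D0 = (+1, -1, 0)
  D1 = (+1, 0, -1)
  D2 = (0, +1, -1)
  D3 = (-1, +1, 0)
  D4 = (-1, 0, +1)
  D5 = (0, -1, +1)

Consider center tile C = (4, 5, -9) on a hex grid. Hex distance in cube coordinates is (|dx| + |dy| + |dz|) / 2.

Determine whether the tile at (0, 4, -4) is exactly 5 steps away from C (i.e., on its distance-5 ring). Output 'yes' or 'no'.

Answer: yes

Derivation:
|px - cx| = |0 - 4| = 4
|py - cy| = |4 - 5| = 1
|pz - cz| = |-4 - (-9)| = 5
distance = (4+1+5)/2 = 10/2 = 5
radius = 5; distance == radius -> yes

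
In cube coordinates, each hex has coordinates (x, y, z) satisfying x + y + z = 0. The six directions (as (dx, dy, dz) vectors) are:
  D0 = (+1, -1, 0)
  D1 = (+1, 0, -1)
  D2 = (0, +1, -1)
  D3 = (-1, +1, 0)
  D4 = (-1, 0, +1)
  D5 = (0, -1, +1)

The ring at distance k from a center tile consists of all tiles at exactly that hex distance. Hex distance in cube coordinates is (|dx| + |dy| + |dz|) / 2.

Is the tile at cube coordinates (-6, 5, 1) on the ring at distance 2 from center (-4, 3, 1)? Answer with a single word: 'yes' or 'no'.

|px - cx| = |-6 - (-4)| = 2
|py - cy| = |5 - 3| = 2
|pz - cz| = |1 - 1| = 0
distance = (2+2+0)/2 = 4/2 = 2
radius = 2; distance == radius -> yes

Answer: yes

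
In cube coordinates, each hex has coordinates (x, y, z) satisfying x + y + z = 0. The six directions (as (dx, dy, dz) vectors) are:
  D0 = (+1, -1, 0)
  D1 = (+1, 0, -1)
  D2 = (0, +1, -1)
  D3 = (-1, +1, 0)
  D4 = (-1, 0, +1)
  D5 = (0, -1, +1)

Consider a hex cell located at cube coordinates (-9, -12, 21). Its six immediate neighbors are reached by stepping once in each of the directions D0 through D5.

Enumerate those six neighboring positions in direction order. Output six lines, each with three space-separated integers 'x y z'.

Answer: -8 -13 21
-8 -12 20
-9 -11 20
-10 -11 21
-10 -12 22
-9 -13 22

Derivation:
Center: (-9, -12, 21). Add each direction:
  D0: (-9, -12, 21) + (1, -1, 0) = (-8, -13, 21)
  D1: (-9, -12, 21) + (1, 0, -1) = (-8, -12, 20)
  D2: (-9, -12, 21) + (0, 1, -1) = (-9, -11, 20)
  D3: (-9, -12, 21) + (-1, 1, 0) = (-10, -11, 21)
  D4: (-9, -12, 21) + (-1, 0, 1) = (-10, -12, 22)
  D5: (-9, -12, 21) + (0, -1, 1) = (-9, -13, 22)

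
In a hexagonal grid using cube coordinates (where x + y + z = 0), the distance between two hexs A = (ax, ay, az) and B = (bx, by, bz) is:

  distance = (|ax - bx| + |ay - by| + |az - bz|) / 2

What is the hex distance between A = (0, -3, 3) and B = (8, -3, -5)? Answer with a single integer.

|ax - bx| = |0 - 8| = 8
|ay - by| = |-3 - (-3)| = 0
|az - bz| = |3 - (-5)| = 8
distance = (8 + 0 + 8) / 2 = 16 / 2 = 8

Answer: 8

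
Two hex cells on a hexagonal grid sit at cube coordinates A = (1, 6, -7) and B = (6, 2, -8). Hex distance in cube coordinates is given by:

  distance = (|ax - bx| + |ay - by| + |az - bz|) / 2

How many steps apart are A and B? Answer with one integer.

Answer: 5

Derivation:
|ax - bx| = |1 - 6| = 5
|ay - by| = |6 - 2| = 4
|az - bz| = |-7 - (-8)| = 1
distance = (5 + 4 + 1) / 2 = 10 / 2 = 5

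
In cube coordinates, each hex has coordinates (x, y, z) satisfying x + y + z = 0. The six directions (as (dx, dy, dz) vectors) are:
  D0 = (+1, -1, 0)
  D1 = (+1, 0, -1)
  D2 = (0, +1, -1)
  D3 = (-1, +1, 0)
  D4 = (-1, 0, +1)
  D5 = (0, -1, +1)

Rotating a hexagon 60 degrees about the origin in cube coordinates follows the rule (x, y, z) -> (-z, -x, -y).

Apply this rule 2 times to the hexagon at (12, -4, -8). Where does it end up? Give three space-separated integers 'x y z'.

Start: (12, -4, -8)
Step 1: (12, -4, -8) -> (-(-8), -(12), -(-4)) = (8, -12, 4)
Step 2: (8, -12, 4) -> (-(4), -(8), -(-12)) = (-4, -8, 12)

Answer: -4 -8 12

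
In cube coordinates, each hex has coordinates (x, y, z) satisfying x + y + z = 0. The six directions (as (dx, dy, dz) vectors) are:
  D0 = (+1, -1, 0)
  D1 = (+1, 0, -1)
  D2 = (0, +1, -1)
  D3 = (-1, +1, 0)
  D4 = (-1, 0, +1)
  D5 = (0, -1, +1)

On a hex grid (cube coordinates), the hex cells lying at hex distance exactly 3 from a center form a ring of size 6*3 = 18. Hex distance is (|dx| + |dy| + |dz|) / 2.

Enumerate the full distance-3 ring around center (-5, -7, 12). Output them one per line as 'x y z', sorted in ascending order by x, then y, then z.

Walk ring at distance 3 from (-5, -7, 12):
Start at center + D4*3 = (-8, -7, 15)
  hex 0: (-8, -7, 15)
  hex 1: (-7, -8, 15)
  hex 2: (-6, -9, 15)
  hex 3: (-5, -10, 15)
  hex 4: (-4, -10, 14)
  hex 5: (-3, -10, 13)
  hex 6: (-2, -10, 12)
  hex 7: (-2, -9, 11)
  hex 8: (-2, -8, 10)
  hex 9: (-2, -7, 9)
  hex 10: (-3, -6, 9)
  hex 11: (-4, -5, 9)
  hex 12: (-5, -4, 9)
  hex 13: (-6, -4, 10)
  hex 14: (-7, -4, 11)
  hex 15: (-8, -4, 12)
  hex 16: (-8, -5, 13)
  hex 17: (-8, -6, 14)
Sorted: 18 hexes.

Answer: -8 -7 15
-8 -6 14
-8 -5 13
-8 -4 12
-7 -8 15
-7 -4 11
-6 -9 15
-6 -4 10
-5 -10 15
-5 -4 9
-4 -10 14
-4 -5 9
-3 -10 13
-3 -6 9
-2 -10 12
-2 -9 11
-2 -8 10
-2 -7 9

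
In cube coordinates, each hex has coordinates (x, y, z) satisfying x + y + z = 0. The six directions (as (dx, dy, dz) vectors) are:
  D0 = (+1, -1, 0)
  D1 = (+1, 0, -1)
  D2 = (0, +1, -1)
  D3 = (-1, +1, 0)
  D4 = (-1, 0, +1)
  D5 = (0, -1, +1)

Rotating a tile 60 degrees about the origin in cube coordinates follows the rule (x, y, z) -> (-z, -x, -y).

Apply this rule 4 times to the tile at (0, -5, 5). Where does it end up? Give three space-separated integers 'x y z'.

Answer: 5 0 -5

Derivation:
Start: (0, -5, 5)
Step 1: (0, -5, 5) -> (-(5), -(0), -(-5)) = (-5, 0, 5)
Step 2: (-5, 0, 5) -> (-(5), -(-5), -(0)) = (-5, 5, 0)
Step 3: (-5, 5, 0) -> (-(0), -(-5), -(5)) = (0, 5, -5)
Step 4: (0, 5, -5) -> (-(-5), -(0), -(5)) = (5, 0, -5)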